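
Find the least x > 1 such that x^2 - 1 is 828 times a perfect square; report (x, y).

(x, y) = (1151, 40)

First expand sqrt(828) as a continued fraction. With x_i = (sqrt(828) + m_i)/d_i and (m_0, d_0) = (0, 1): a_0 = floor(sqrt(828)) = 28, since 28^2 = 784 <= 828 < 841 = 29^2.
Iterate m_{i+1} = d_i*a_i - m_i, d_{i+1} = (828 - m_{i+1}^2)/d_i, a_{i+1} = floor((a_0 + m_{i+1})/d_{i+1}):
  m_1 = 1*28 - 0 = 28, d_1 = (828 - 28^2)/1 = 44/1 = 44, a_1 = floor((28 + 28)/44) = 1.
  m_2 = 44*1 - 28 = 16, d_2 = (828 - 16^2)/44 = 572/44 = 13, a_2 = floor((28 + 16)/13) = 3.
  m_3 = 13*3 - 16 = 23, d_3 = (828 - 23^2)/13 = 299/13 = 23, a_3 = floor((28 + 23)/23) = 2.
  m_4 = 23*2 - 23 = 23, d_4 = (828 - 23^2)/23 = 299/23 = 13, a_4 = floor((28 + 23)/13) = 3.
  m_5 = 13*3 - 23 = 16, d_5 = (828 - 16^2)/13 = 572/13 = 44, a_5 = floor((28 + 16)/44) = 1.
  m_6 = 44*1 - 16 = 28, d_6 = (828 - 28^2)/44 = 44/44 = 1, a_6 = floor((28 + 28)/1) = 56.
  m_7 = 1*56 - 28 = 28, d_7 = (828 - 28^2)/1 = 44/1 = 44: (m_7, d_7) = (m_1, d_1) = (28, 44), so from here the quotients repeat a_1, ..., a_6; the period length is 6.
So sqrt(828) = [28; (1, 3, 2, 3, 1, 56)] with period length k = 6.
k is even, so the fundamental solution of x^2 - 828y^2 = 1 is (p_{k-1}, q_{k-1}) = (p_5, q_5); compute convergents through index 5.
Convergents (p_i = a_i*p_{i-1} + p_{i-2}, q_i = a_i*q_{i-1} + q_{i-2} with p_{-2}=0, p_{-1}=1, q_{-2}=1, q_{-1}=0):
  i=0: a_0=28, p_0 = 28*1 + 0 = 28, q_0 = 28*0 + 1 = 1.
  i=1: a_1=1, p_1 = 1*28 + 1 = 29, q_1 = 1*1 + 0 = 1.
  i=2: a_2=3, p_2 = 3*29 + 28 = 115, q_2 = 3*1 + 1 = 4.
  i=3: a_3=2, p_3 = 2*115 + 29 = 259, q_3 = 2*4 + 1 = 9.
  i=4: a_4=3, p_4 = 3*259 + 115 = 892, q_4 = 3*9 + 4 = 31.
  i=5: a_5=1, p_5 = 1*892 + 259 = 1151, q_5 = 1*31 + 9 = 40.
Check: 1151^2 - 828*40^2 = 1324801 - 1324800 = 1, so (x, y) = (1151, 40) solves the equation, and by the theorem it is the least positive solution.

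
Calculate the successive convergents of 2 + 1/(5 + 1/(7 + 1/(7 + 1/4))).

2/1, 11/5, 79/36, 564/257, 2335/1064

Using the convergent recurrence p_i = a_i*p_{i-1} + p_{i-2}, q_i = a_i*q_{i-1} + q_{i-2} with p_{-2}=0, p_{-1}=1, q_{-2}=1, q_{-1}=0:
  i=0: a_0=2, p_0 = 2*1 + 0 = 2, q_0 = 2*0 + 1 = 1.
  i=1: a_1=5, p_1 = 5*2 + 1 = 11, q_1 = 5*1 + 0 = 5.
  i=2: a_2=7, p_2 = 7*11 + 2 = 79, q_2 = 7*5 + 1 = 36.
  i=3: a_3=7, p_3 = 7*79 + 11 = 564, q_3 = 7*36 + 5 = 257.
  i=4: a_4=4, p_4 = 4*564 + 79 = 2335, q_4 = 4*257 + 36 = 1064.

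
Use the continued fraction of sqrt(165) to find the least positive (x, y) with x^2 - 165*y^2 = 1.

First expand sqrt(165) as a continued fraction. With x_i = (sqrt(165) + m_i)/d_i and (m_0, d_0) = (0, 1): a_0 = floor(sqrt(165)) = 12, since 12^2 = 144 <= 165 < 169 = 13^2.
Iterate m_{i+1} = d_i*a_i - m_i, d_{i+1} = (165 - m_{i+1}^2)/d_i, a_{i+1} = floor((a_0 + m_{i+1})/d_{i+1}):
  m_1 = 1*12 - 0 = 12, d_1 = (165 - 12^2)/1 = 21/1 = 21, a_1 = floor((12 + 12)/21) = 1.
  m_2 = 21*1 - 12 = 9, d_2 = (165 - 9^2)/21 = 84/21 = 4, a_2 = floor((12 + 9)/4) = 5.
  m_3 = 4*5 - 9 = 11, d_3 = (165 - 11^2)/4 = 44/4 = 11, a_3 = floor((12 + 11)/11) = 2.
  m_4 = 11*2 - 11 = 11, d_4 = (165 - 11^2)/11 = 44/11 = 4, a_4 = floor((12 + 11)/4) = 5.
  m_5 = 4*5 - 11 = 9, d_5 = (165 - 9^2)/4 = 84/4 = 21, a_5 = floor((12 + 9)/21) = 1.
  m_6 = 21*1 - 9 = 12, d_6 = (165 - 12^2)/21 = 21/21 = 1, a_6 = floor((12 + 12)/1) = 24.
  m_7 = 1*24 - 12 = 12, d_7 = (165 - 12^2)/1 = 21/1 = 21: (m_7, d_7) = (m_1, d_1) = (12, 21), so from here the quotients repeat a_1, ..., a_6; the period length is 6.
So sqrt(165) = [12; (1, 5, 2, 5, 1, 24)] with period length k = 6.
k is even, so the fundamental solution of x^2 - 165y^2 = 1 is (p_{k-1}, q_{k-1}) = (p_5, q_5); compute convergents through index 5.
Convergents (p_i = a_i*p_{i-1} + p_{i-2}, q_i = a_i*q_{i-1} + q_{i-2} with p_{-2}=0, p_{-1}=1, q_{-2}=1, q_{-1}=0):
  i=0: a_0=12, p_0 = 12*1 + 0 = 12, q_0 = 12*0 + 1 = 1.
  i=1: a_1=1, p_1 = 1*12 + 1 = 13, q_1 = 1*1 + 0 = 1.
  i=2: a_2=5, p_2 = 5*13 + 12 = 77, q_2 = 5*1 + 1 = 6.
  i=3: a_3=2, p_3 = 2*77 + 13 = 167, q_3 = 2*6 + 1 = 13.
  i=4: a_4=5, p_4 = 5*167 + 77 = 912, q_4 = 5*13 + 6 = 71.
  i=5: a_5=1, p_5 = 1*912 + 167 = 1079, q_5 = 1*71 + 13 = 84.
Check: 1079^2 - 165*84^2 = 1164241 - 1164240 = 1, so (x, y) = (1079, 84) solves the equation, and by the theorem it is the least positive solution.

(x, y) = (1079, 84)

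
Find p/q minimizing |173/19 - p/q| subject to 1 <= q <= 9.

82/9

Expand x = 173/19 as a continued fraction with the Euclidean algorithm:
  173 = 9*19 + 2, so a_0 = 9.
  19 = 9*2 + 1, so a_1 = 9.
  2 = 2*1 + 0, so a_2 = 2.
so x = [9; 9, 2].
Convergents (p_i = a_i*p_{i-1} + p_{i-2}, q_i = a_i*q_{i-1} + q_{i-2} with p_{-2}=0, p_{-1}=1, q_{-2}=1, q_{-1}=0), until the denominator exceeds 9:
  i=0: a_0=9, p_0 = 9*1 + 0 = 9, q_0 = 9*0 + 1 = 1.
  i=1: a_1=9, p_1 = 9*9 + 1 = 82, q_1 = 9*1 + 0 = 9.
  i=2: a_2=2, p_2 = 2*82 + 9 = 173, q_2 = 2*9 + 1 = 19.
q_2 = 19 > 9, so the last convergent with denominator <= 9 is p_1/q_1 = 82/9.
The closest fraction with denominator <= 9 is either p_1/q_1 or the intermediate fraction (k*p_1 + p_0)/(k*q_1 + q_0) with the largest k >= 1 whose denominator stays <= 9; these approach x as k grows, and every other convergent or intermediate fraction in range is farther away.
Largest k: floor((9 - q_0)/q_1) = floor((9 - 1)/9) = 0.
Since k = 0, no intermediate fraction beyond p_1/q_1 has denominator <= 9, so the convergent 82/9 is the closest (its error is |173*9 - 82*19|/(19*9) = 1/171).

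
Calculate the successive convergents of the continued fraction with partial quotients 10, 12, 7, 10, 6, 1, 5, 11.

Using the convergent recurrence p_i = a_i*p_{i-1} + p_{i-2}, q_i = a_i*q_{i-1} + q_{i-2} with p_{-2}=0, p_{-1}=1, q_{-2}=1, q_{-1}=0:
  i=0: a_0=10, p_0 = 10*1 + 0 = 10, q_0 = 10*0 + 1 = 1.
  i=1: a_1=12, p_1 = 12*10 + 1 = 121, q_1 = 12*1 + 0 = 12.
  i=2: a_2=7, p_2 = 7*121 + 10 = 857, q_2 = 7*12 + 1 = 85.
  i=3: a_3=10, p_3 = 10*857 + 121 = 8691, q_3 = 10*85 + 12 = 862.
  i=4: a_4=6, p_4 = 6*8691 + 857 = 53003, q_4 = 6*862 + 85 = 5257.
  i=5: a_5=1, p_5 = 1*53003 + 8691 = 61694, q_5 = 1*5257 + 862 = 6119.
  i=6: a_6=5, p_6 = 5*61694 + 53003 = 361473, q_6 = 5*6119 + 5257 = 35852.
  i=7: a_7=11, p_7 = 11*361473 + 61694 = 4037897, q_7 = 11*35852 + 6119 = 400491.

10/1, 121/12, 857/85, 8691/862, 53003/5257, 61694/6119, 361473/35852, 4037897/400491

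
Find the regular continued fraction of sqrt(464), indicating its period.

[21; (1, 1, 5, 1, 1, 1, 5, 1, 1, 42)]

Write x_i = (sqrt(464) + m_i)/d_i with (m_0, d_0) = (0, 1). a_0 = floor(sqrt(464)) = 21, since 21^2 = 441 <= 464 < 484 = 22^2.
Iterate m_{i+1} = d_i*a_i - m_i, d_{i+1} = (464 - m_{i+1}^2)/d_i, a_{i+1} = floor((a_0 + m_{i+1})/d_{i+1}):
  m_1 = 1*21 - 0 = 21, d_1 = (464 - 21^2)/1 = 23/1 = 23, a_1 = floor((21 + 21)/23) = 1.
  m_2 = 23*1 - 21 = 2, d_2 = (464 - 2^2)/23 = 460/23 = 20, a_2 = floor((21 + 2)/20) = 1.
  m_3 = 20*1 - 2 = 18, d_3 = (464 - 18^2)/20 = 140/20 = 7, a_3 = floor((21 + 18)/7) = 5.
  m_4 = 7*5 - 18 = 17, d_4 = (464 - 17^2)/7 = 175/7 = 25, a_4 = floor((21 + 17)/25) = 1.
  m_5 = 25*1 - 17 = 8, d_5 = (464 - 8^2)/25 = 400/25 = 16, a_5 = floor((21 + 8)/16) = 1.
  m_6 = 16*1 - 8 = 8, d_6 = (464 - 8^2)/16 = 400/16 = 25, a_6 = floor((21 + 8)/25) = 1.
  m_7 = 25*1 - 8 = 17, d_7 = (464 - 17^2)/25 = 175/25 = 7, a_7 = floor((21 + 17)/7) = 5.
  m_8 = 7*5 - 17 = 18, d_8 = (464 - 18^2)/7 = 140/7 = 20, a_8 = floor((21 + 18)/20) = 1.
  m_9 = 20*1 - 18 = 2, d_9 = (464 - 2^2)/20 = 460/20 = 23, a_9 = floor((21 + 2)/23) = 1.
  m_10 = 23*1 - 2 = 21, d_10 = (464 - 21^2)/23 = 23/23 = 1, a_10 = floor((21 + 21)/1) = 42.
  m_11 = 1*42 - 21 = 21, d_11 = (464 - 21^2)/1 = 23/1 = 23: (m_11, d_11) = (m_1, d_1) = (21, 23), so from here the quotients repeat a_1, ..., a_10; the period length is 10.
Hence the expansion of sqrt(464) is a_0 = 21 followed by the repeating block 1, 1, 5, 1, 1, 1, 5, 1, 1, 42 (period 10).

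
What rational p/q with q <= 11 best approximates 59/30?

Expand x = 59/30 as a continued fraction with the Euclidean algorithm:
  59 = 1*30 + 29, so a_0 = 1.
  30 = 1*29 + 1, so a_1 = 1.
  29 = 29*1 + 0, so a_2 = 29.
so x = [1; 1, 29].
Convergents (p_i = a_i*p_{i-1} + p_{i-2}, q_i = a_i*q_{i-1} + q_{i-2} with p_{-2}=0, p_{-1}=1, q_{-2}=1, q_{-1}=0), until the denominator exceeds 11:
  i=0: a_0=1, p_0 = 1*1 + 0 = 1, q_0 = 1*0 + 1 = 1.
  i=1: a_1=1, p_1 = 1*1 + 1 = 2, q_1 = 1*1 + 0 = 1.
  i=2: a_2=29, p_2 = 29*2 + 1 = 59, q_2 = 29*1 + 1 = 30.
q_2 = 30 > 11, so the last convergent with denominator <= 11 is p_1/q_1 = 2/1.
The closest fraction with denominator <= 11 is either p_1/q_1 or the intermediate fraction (k*p_1 + p_0)/(k*q_1 + q_0) with the largest k >= 1 whose denominator stays <= 11; these approach x as k grows, and every other convergent or intermediate fraction in range is farther away.
Largest k: floor((11 - q_0)/q_1) = floor((11 - 1)/1) = 10.
That gives (10*2 + 1)/(10*1 + 1) = 21/11.
Compare the errors: |x - 2/1| = |59*1 - 2*30|/(30*1) = 1/30, and |x - 21/11| = |59*11 - 21*30|/(30*11) = 19/330.
Cross-multiplying, 1*330 = 330 < 570 = 19*30, so 1/30 is smaller: the convergent 2/1 is closer to x than 21/11.

2/1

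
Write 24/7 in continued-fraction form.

Run the Euclidean algorithm on 24 and 7; the successive quotients are the partial quotients a_0, a_1, ... (each step inverts the fractional part left over by the previous one):
  24 = 3*7 + 3, so a_0 = 3.
  7 = 2*3 + 1, so a_1 = 2.
  3 = 3*1 + 0, so a_2 = 3.
The remainder reaches 0 after 3 divisions, so the expansion has 3 partial quotients, read off in order.

[3; 2, 3]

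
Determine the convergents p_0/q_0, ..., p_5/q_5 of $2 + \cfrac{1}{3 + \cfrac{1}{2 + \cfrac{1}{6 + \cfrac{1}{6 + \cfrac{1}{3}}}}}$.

Using the convergent recurrence p_i = a_i*p_{i-1} + p_{i-2}, q_i = a_i*q_{i-1} + q_{i-2} with p_{-2}=0, p_{-1}=1, q_{-2}=1, q_{-1}=0:
  i=0: a_0=2, p_0 = 2*1 + 0 = 2, q_0 = 2*0 + 1 = 1.
  i=1: a_1=3, p_1 = 3*2 + 1 = 7, q_1 = 3*1 + 0 = 3.
  i=2: a_2=2, p_2 = 2*7 + 2 = 16, q_2 = 2*3 + 1 = 7.
  i=3: a_3=6, p_3 = 6*16 + 7 = 103, q_3 = 6*7 + 3 = 45.
  i=4: a_4=6, p_4 = 6*103 + 16 = 634, q_4 = 6*45 + 7 = 277.
  i=5: a_5=3, p_5 = 3*634 + 103 = 2005, q_5 = 3*277 + 45 = 876.

2/1, 7/3, 16/7, 103/45, 634/277, 2005/876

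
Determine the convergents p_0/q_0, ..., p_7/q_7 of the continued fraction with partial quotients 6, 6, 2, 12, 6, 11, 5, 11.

6/1, 37/6, 80/13, 997/162, 6062/985, 67679/10997, 344457/55970, 3856706/626667

Using the convergent recurrence p_i = a_i*p_{i-1} + p_{i-2}, q_i = a_i*q_{i-1} + q_{i-2} with p_{-2}=0, p_{-1}=1, q_{-2}=1, q_{-1}=0:
  i=0: a_0=6, p_0 = 6*1 + 0 = 6, q_0 = 6*0 + 1 = 1.
  i=1: a_1=6, p_1 = 6*6 + 1 = 37, q_1 = 6*1 + 0 = 6.
  i=2: a_2=2, p_2 = 2*37 + 6 = 80, q_2 = 2*6 + 1 = 13.
  i=3: a_3=12, p_3 = 12*80 + 37 = 997, q_3 = 12*13 + 6 = 162.
  i=4: a_4=6, p_4 = 6*997 + 80 = 6062, q_4 = 6*162 + 13 = 985.
  i=5: a_5=11, p_5 = 11*6062 + 997 = 67679, q_5 = 11*985 + 162 = 10997.
  i=6: a_6=5, p_6 = 5*67679 + 6062 = 344457, q_6 = 5*10997 + 985 = 55970.
  i=7: a_7=11, p_7 = 11*344457 + 67679 = 3856706, q_7 = 11*55970 + 10997 = 626667.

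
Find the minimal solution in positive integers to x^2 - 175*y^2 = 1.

First expand sqrt(175) as a continued fraction. With x_i = (sqrt(175) + m_i)/d_i and (m_0, d_0) = (0, 1): a_0 = floor(sqrt(175)) = 13, since 13^2 = 169 <= 175 < 196 = 14^2.
Iterate m_{i+1} = d_i*a_i - m_i, d_{i+1} = (175 - m_{i+1}^2)/d_i, a_{i+1} = floor((a_0 + m_{i+1})/d_{i+1}):
  m_1 = 1*13 - 0 = 13, d_1 = (175 - 13^2)/1 = 6/1 = 6, a_1 = floor((13 + 13)/6) = 4.
  m_2 = 6*4 - 13 = 11, d_2 = (175 - 11^2)/6 = 54/6 = 9, a_2 = floor((13 + 11)/9) = 2.
  m_3 = 9*2 - 11 = 7, d_3 = (175 - 7^2)/9 = 126/9 = 14, a_3 = floor((13 + 7)/14) = 1.
  m_4 = 14*1 - 7 = 7, d_4 = (175 - 7^2)/14 = 126/14 = 9, a_4 = floor((13 + 7)/9) = 2.
  m_5 = 9*2 - 7 = 11, d_5 = (175 - 11^2)/9 = 54/9 = 6, a_5 = floor((13 + 11)/6) = 4.
  m_6 = 6*4 - 11 = 13, d_6 = (175 - 13^2)/6 = 6/6 = 1, a_6 = floor((13 + 13)/1) = 26.
  m_7 = 1*26 - 13 = 13, d_7 = (175 - 13^2)/1 = 6/1 = 6: (m_7, d_7) = (m_1, d_1) = (13, 6), so from here the quotients repeat a_1, ..., a_6; the period length is 6.
So sqrt(175) = [13; (4, 2, 1, 2, 4, 26)] with period length k = 6.
k is even, so the fundamental solution of x^2 - 175y^2 = 1 is (p_{k-1}, q_{k-1}) = (p_5, q_5); compute convergents through index 5.
Convergents (p_i = a_i*p_{i-1} + p_{i-2}, q_i = a_i*q_{i-1} + q_{i-2} with p_{-2}=0, p_{-1}=1, q_{-2}=1, q_{-1}=0):
  i=0: a_0=13, p_0 = 13*1 + 0 = 13, q_0 = 13*0 + 1 = 1.
  i=1: a_1=4, p_1 = 4*13 + 1 = 53, q_1 = 4*1 + 0 = 4.
  i=2: a_2=2, p_2 = 2*53 + 13 = 119, q_2 = 2*4 + 1 = 9.
  i=3: a_3=1, p_3 = 1*119 + 53 = 172, q_3 = 1*9 + 4 = 13.
  i=4: a_4=2, p_4 = 2*172 + 119 = 463, q_4 = 2*13 + 9 = 35.
  i=5: a_5=4, p_5 = 4*463 + 172 = 2024, q_5 = 4*35 + 13 = 153.
Check: 2024^2 - 175*153^2 = 4096576 - 4096575 = 1, so (x, y) = (2024, 153) solves the equation, and by the theorem it is the least positive solution.

(x, y) = (2024, 153)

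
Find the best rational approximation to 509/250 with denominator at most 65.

57/28

Expand x = 509/250 as a continued fraction with the Euclidean algorithm:
  509 = 2*250 + 9, so a_0 = 2.
  250 = 27*9 + 7, so a_1 = 27.
  9 = 1*7 + 2, so a_2 = 1.
  7 = 3*2 + 1, so a_3 = 3.
  2 = 2*1 + 0, so a_4 = 2.
so x = [2; 27, 1, 3, 2].
Convergents (p_i = a_i*p_{i-1} + p_{i-2}, q_i = a_i*q_{i-1} + q_{i-2} with p_{-2}=0, p_{-1}=1, q_{-2}=1, q_{-1}=0), until the denominator exceeds 65:
  i=0: a_0=2, p_0 = 2*1 + 0 = 2, q_0 = 2*0 + 1 = 1.
  i=1: a_1=27, p_1 = 27*2 + 1 = 55, q_1 = 27*1 + 0 = 27.
  i=2: a_2=1, p_2 = 1*55 + 2 = 57, q_2 = 1*27 + 1 = 28.
  i=3: a_3=3, p_3 = 3*57 + 55 = 226, q_3 = 3*28 + 27 = 111.
q_3 = 111 > 65, so the last convergent with denominator <= 65 is p_2/q_2 = 57/28.
The closest fraction with denominator <= 65 is either p_2/q_2 or the intermediate fraction (k*p_2 + p_1)/(k*q_2 + q_1) with the largest k >= 1 whose denominator stays <= 65; these approach x as k grows, and every other convergent or intermediate fraction in range is farther away.
Largest k: floor((65 - q_1)/q_2) = floor((65 - 27)/28) = 1.
That gives (1*57 + 55)/(1*28 + 27) = 112/55.
Compare the errors: |x - 57/28| = |509*28 - 57*250|/(250*28) = 2/7000, and |x - 112/55| = |509*55 - 112*250|/(250*55) = 5/13750.
Cross-multiplying, 2*13750 = 27500 < 35000 = 5*7000, so 2/7000 is smaller: the convergent 57/28 is closer to x than 112/55.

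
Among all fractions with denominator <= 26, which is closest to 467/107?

48/11

Expand x = 467/107 as a continued fraction with the Euclidean algorithm:
  467 = 4*107 + 39, so a_0 = 4.
  107 = 2*39 + 29, so a_1 = 2.
  39 = 1*29 + 10, so a_2 = 1.
  29 = 2*10 + 9, so a_3 = 2.
  10 = 1*9 + 1, so a_4 = 1.
  9 = 9*1 + 0, so a_5 = 9.
so x = [4; 2, 1, 2, 1, 9].
Convergents (p_i = a_i*p_{i-1} + p_{i-2}, q_i = a_i*q_{i-1} + q_{i-2} with p_{-2}=0, p_{-1}=1, q_{-2}=1, q_{-1}=0), until the denominator exceeds 26:
  i=0: a_0=4, p_0 = 4*1 + 0 = 4, q_0 = 4*0 + 1 = 1.
  i=1: a_1=2, p_1 = 2*4 + 1 = 9, q_1 = 2*1 + 0 = 2.
  i=2: a_2=1, p_2 = 1*9 + 4 = 13, q_2 = 1*2 + 1 = 3.
  i=3: a_3=2, p_3 = 2*13 + 9 = 35, q_3 = 2*3 + 2 = 8.
  i=4: a_4=1, p_4 = 1*35 + 13 = 48, q_4 = 1*8 + 3 = 11.
  i=5: a_5=9, p_5 = 9*48 + 35 = 467, q_5 = 9*11 + 8 = 107.
q_5 = 107 > 26, so the last convergent with denominator <= 26 is p_4/q_4 = 48/11.
The closest fraction with denominator <= 26 is either p_4/q_4 or the intermediate fraction (k*p_4 + p_3)/(k*q_4 + q_3) with the largest k >= 1 whose denominator stays <= 26; these approach x as k grows, and every other convergent or intermediate fraction in range is farther away.
Largest k: floor((26 - q_3)/q_4) = floor((26 - 8)/11) = 1.
That gives (1*48 + 35)/(1*11 + 8) = 83/19.
Compare the errors: |x - 48/11| = |467*11 - 48*107|/(107*11) = 1/1177, and |x - 83/19| = |467*19 - 83*107|/(107*19) = 8/2033.
Cross-multiplying, 1*2033 = 2033 < 9416 = 8*1177, so 1/1177 is smaller: the convergent 48/11 is closer to x than 83/19.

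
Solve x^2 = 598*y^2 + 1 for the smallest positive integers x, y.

First expand sqrt(598) as a continued fraction. With x_i = (sqrt(598) + m_i)/d_i and (m_0, d_0) = (0, 1): a_0 = floor(sqrt(598)) = 24, since 24^2 = 576 <= 598 < 625 = 25^2.
Iterate m_{i+1} = d_i*a_i - m_i, d_{i+1} = (598 - m_{i+1}^2)/d_i, a_{i+1} = floor((a_0 + m_{i+1})/d_{i+1}):
  m_1 = 1*24 - 0 = 24, d_1 = (598 - 24^2)/1 = 22/1 = 22, a_1 = floor((24 + 24)/22) = 2.
  m_2 = 22*2 - 24 = 20, d_2 = (598 - 20^2)/22 = 198/22 = 9, a_2 = floor((24 + 20)/9) = 4.
  m_3 = 9*4 - 20 = 16, d_3 = (598 - 16^2)/9 = 342/9 = 38, a_3 = floor((24 + 16)/38) = 1.
  m_4 = 38*1 - 16 = 22, d_4 = (598 - 22^2)/38 = 114/38 = 3, a_4 = floor((24 + 22)/3) = 15.
  m_5 = 3*15 - 22 = 23, d_5 = (598 - 23^2)/3 = 69/3 = 23, a_5 = floor((24 + 23)/23) = 2.
  m_6 = 23*2 - 23 = 23, d_6 = (598 - 23^2)/23 = 69/23 = 3, a_6 = floor((24 + 23)/3) = 15.
  m_7 = 3*15 - 23 = 22, d_7 = (598 - 22^2)/3 = 114/3 = 38, a_7 = floor((24 + 22)/38) = 1.
  m_8 = 38*1 - 22 = 16, d_8 = (598 - 16^2)/38 = 342/38 = 9, a_8 = floor((24 + 16)/9) = 4.
  m_9 = 9*4 - 16 = 20, d_9 = (598 - 20^2)/9 = 198/9 = 22, a_9 = floor((24 + 20)/22) = 2.
  m_10 = 22*2 - 20 = 24, d_10 = (598 - 24^2)/22 = 22/22 = 1, a_10 = floor((24 + 24)/1) = 48.
  m_11 = 1*48 - 24 = 24, d_11 = (598 - 24^2)/1 = 22/1 = 22: (m_11, d_11) = (m_1, d_1) = (24, 22), so from here the quotients repeat a_1, ..., a_10; the period length is 10.
So sqrt(598) = [24; (2, 4, 1, 15, 2, 15, 1, 4, 2, 48)] with period length k = 10.
k is even, so the fundamental solution of x^2 - 598y^2 = 1 is (p_{k-1}, q_{k-1}) = (p_9, q_9); compute convergents through index 9.
Convergents (p_i = a_i*p_{i-1} + p_{i-2}, q_i = a_i*q_{i-1} + q_{i-2} with p_{-2}=0, p_{-1}=1, q_{-2}=1, q_{-1}=0):
  i=0: a_0=24, p_0 = 24*1 + 0 = 24, q_0 = 24*0 + 1 = 1.
  i=1: a_1=2, p_1 = 2*24 + 1 = 49, q_1 = 2*1 + 0 = 2.
  i=2: a_2=4, p_2 = 4*49 + 24 = 220, q_2 = 4*2 + 1 = 9.
  i=3: a_3=1, p_3 = 1*220 + 49 = 269, q_3 = 1*9 + 2 = 11.
  i=4: a_4=15, p_4 = 15*269 + 220 = 4255, q_4 = 15*11 + 9 = 174.
  i=5: a_5=2, p_5 = 2*4255 + 269 = 8779, q_5 = 2*174 + 11 = 359.
  i=6: a_6=15, p_6 = 15*8779 + 4255 = 135940, q_6 = 15*359 + 174 = 5559.
  i=7: a_7=1, p_7 = 1*135940 + 8779 = 144719, q_7 = 1*5559 + 359 = 5918.
  i=8: a_8=4, p_8 = 4*144719 + 135940 = 714816, q_8 = 4*5918 + 5559 = 29231.
  i=9: a_9=2, p_9 = 2*714816 + 144719 = 1574351, q_9 = 2*29231 + 5918 = 64380.
Check: 1574351^2 - 598*64380^2 = 2478581071201 - 2478581071200 = 1, so (x, y) = (1574351, 64380) solves the equation, and by the theorem it is the least positive solution.

(x, y) = (1574351, 64380)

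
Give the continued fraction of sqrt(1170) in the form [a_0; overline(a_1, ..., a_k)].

Write x_i = (sqrt(1170) + m_i)/d_i with (m_0, d_0) = (0, 1). a_0 = floor(sqrt(1170)) = 34, since 34^2 = 1156 <= 1170 < 1225 = 35^2.
Iterate m_{i+1} = d_i*a_i - m_i, d_{i+1} = (1170 - m_{i+1}^2)/d_i, a_{i+1} = floor((a_0 + m_{i+1})/d_{i+1}):
  m_1 = 1*34 - 0 = 34, d_1 = (1170 - 34^2)/1 = 14/1 = 14, a_1 = floor((34 + 34)/14) = 4.
  m_2 = 14*4 - 34 = 22, d_2 = (1170 - 22^2)/14 = 686/14 = 49, a_2 = floor((34 + 22)/49) = 1.
  m_3 = 49*1 - 22 = 27, d_3 = (1170 - 27^2)/49 = 441/49 = 9, a_3 = floor((34 + 27)/9) = 6.
  m_4 = 9*6 - 27 = 27, d_4 = (1170 - 27^2)/9 = 441/9 = 49, a_4 = floor((34 + 27)/49) = 1.
  m_5 = 49*1 - 27 = 22, d_5 = (1170 - 22^2)/49 = 686/49 = 14, a_5 = floor((34 + 22)/14) = 4.
  m_6 = 14*4 - 22 = 34, d_6 = (1170 - 34^2)/14 = 14/14 = 1, a_6 = floor((34 + 34)/1) = 68.
  m_7 = 1*68 - 34 = 34, d_7 = (1170 - 34^2)/1 = 14/1 = 14: (m_7, d_7) = (m_1, d_1) = (34, 14), so from here the quotients repeat a_1, ..., a_6; the period length is 6.
Hence the expansion of sqrt(1170) is a_0 = 34 followed by the repeating block 4, 1, 6, 1, 4, 68 (period 6).

[34; overline(4, 1, 6, 1, 4, 68)]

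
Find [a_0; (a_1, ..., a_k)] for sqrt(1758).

Write x_i = (sqrt(1758) + m_i)/d_i with (m_0, d_0) = (0, 1). a_0 = floor(sqrt(1758)) = 41, since 41^2 = 1681 <= 1758 < 1764 = 42^2.
Iterate m_{i+1} = d_i*a_i - m_i, d_{i+1} = (1758 - m_{i+1}^2)/d_i, a_{i+1} = floor((a_0 + m_{i+1})/d_{i+1}):
  m_1 = 1*41 - 0 = 41, d_1 = (1758 - 41^2)/1 = 77/1 = 77, a_1 = floor((41 + 41)/77) = 1.
  m_2 = 77*1 - 41 = 36, d_2 = (1758 - 36^2)/77 = 462/77 = 6, a_2 = floor((41 + 36)/6) = 12.
  m_3 = 6*12 - 36 = 36, d_3 = (1758 - 36^2)/6 = 462/6 = 77, a_3 = floor((41 + 36)/77) = 1.
  m_4 = 77*1 - 36 = 41, d_4 = (1758 - 41^2)/77 = 77/77 = 1, a_4 = floor((41 + 41)/1) = 82.
  m_5 = 1*82 - 41 = 41, d_5 = (1758 - 41^2)/1 = 77/1 = 77: (m_5, d_5) = (m_1, d_1) = (41, 77), so from here the quotients repeat a_1, ..., a_4; the period length is 4.
Hence the expansion of sqrt(1758) is a_0 = 41 followed by the repeating block 1, 12, 1, 82 (period 4).

[41; (1, 12, 1, 82)]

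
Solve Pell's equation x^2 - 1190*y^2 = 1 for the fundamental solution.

First expand sqrt(1190) as a continued fraction. With x_i = (sqrt(1190) + m_i)/d_i and (m_0, d_0) = (0, 1): a_0 = floor(sqrt(1190)) = 34, since 34^2 = 1156 <= 1190 < 1225 = 35^2.
Iterate m_{i+1} = d_i*a_i - m_i, d_{i+1} = (1190 - m_{i+1}^2)/d_i, a_{i+1} = floor((a_0 + m_{i+1})/d_{i+1}):
  m_1 = 1*34 - 0 = 34, d_1 = (1190 - 34^2)/1 = 34/1 = 34, a_1 = floor((34 + 34)/34) = 2.
  m_2 = 34*2 - 34 = 34, d_2 = (1190 - 34^2)/34 = 34/34 = 1, a_2 = floor((34 + 34)/1) = 68.
  m_3 = 1*68 - 34 = 34, d_3 = (1190 - 34^2)/1 = 34/1 = 34: (m_3, d_3) = (m_1, d_1) = (34, 34), so from here the quotients repeat a_1, a_2; the period length is 2.
So sqrt(1190) = [34; (2, 68)] with period length k = 2.
k is even, so the fundamental solution of x^2 - 1190y^2 = 1 is (p_{k-1}, q_{k-1}) = (p_1, q_1); compute convergents through index 1.
Convergents (p_i = a_i*p_{i-1} + p_{i-2}, q_i = a_i*q_{i-1} + q_{i-2} with p_{-2}=0, p_{-1}=1, q_{-2}=1, q_{-1}=0):
  i=0: a_0=34, p_0 = 34*1 + 0 = 34, q_0 = 34*0 + 1 = 1.
  i=1: a_1=2, p_1 = 2*34 + 1 = 69, q_1 = 2*1 + 0 = 2.
Check: 69^2 - 1190*2^2 = 4761 - 4760 = 1, so (x, y) = (69, 2) solves the equation, and by the theorem it is the least positive solution.

(x, y) = (69, 2)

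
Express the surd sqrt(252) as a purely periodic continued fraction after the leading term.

[15; (1, 6, 1, 30)]

Write x_i = (sqrt(252) + m_i)/d_i with (m_0, d_0) = (0, 1). a_0 = floor(sqrt(252)) = 15, since 15^2 = 225 <= 252 < 256 = 16^2.
Iterate m_{i+1} = d_i*a_i - m_i, d_{i+1} = (252 - m_{i+1}^2)/d_i, a_{i+1} = floor((a_0 + m_{i+1})/d_{i+1}):
  m_1 = 1*15 - 0 = 15, d_1 = (252 - 15^2)/1 = 27/1 = 27, a_1 = floor((15 + 15)/27) = 1.
  m_2 = 27*1 - 15 = 12, d_2 = (252 - 12^2)/27 = 108/27 = 4, a_2 = floor((15 + 12)/4) = 6.
  m_3 = 4*6 - 12 = 12, d_3 = (252 - 12^2)/4 = 108/4 = 27, a_3 = floor((15 + 12)/27) = 1.
  m_4 = 27*1 - 12 = 15, d_4 = (252 - 15^2)/27 = 27/27 = 1, a_4 = floor((15 + 15)/1) = 30.
  m_5 = 1*30 - 15 = 15, d_5 = (252 - 15^2)/1 = 27/1 = 27: (m_5, d_5) = (m_1, d_1) = (15, 27), so from here the quotients repeat a_1, ..., a_4; the period length is 4.
Hence the expansion of sqrt(252) is a_0 = 15 followed by the repeating block 1, 6, 1, 30 (period 4).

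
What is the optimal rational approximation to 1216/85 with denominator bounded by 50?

Expand x = 1216/85 as a continued fraction with the Euclidean algorithm:
  1216 = 14*85 + 26, so a_0 = 14.
  85 = 3*26 + 7, so a_1 = 3.
  26 = 3*7 + 5, so a_2 = 3.
  7 = 1*5 + 2, so a_3 = 1.
  5 = 2*2 + 1, so a_4 = 2.
  2 = 2*1 + 0, so a_5 = 2.
so x = [14; 3, 3, 1, 2, 2].
Convergents (p_i = a_i*p_{i-1} + p_{i-2}, q_i = a_i*q_{i-1} + q_{i-2} with p_{-2}=0, p_{-1}=1, q_{-2}=1, q_{-1}=0), until the denominator exceeds 50:
  i=0: a_0=14, p_0 = 14*1 + 0 = 14, q_0 = 14*0 + 1 = 1.
  i=1: a_1=3, p_1 = 3*14 + 1 = 43, q_1 = 3*1 + 0 = 3.
  i=2: a_2=3, p_2 = 3*43 + 14 = 143, q_2 = 3*3 + 1 = 10.
  i=3: a_3=1, p_3 = 1*143 + 43 = 186, q_3 = 1*10 + 3 = 13.
  i=4: a_4=2, p_4 = 2*186 + 143 = 515, q_4 = 2*13 + 10 = 36.
  i=5: a_5=2, p_5 = 2*515 + 186 = 1216, q_5 = 2*36 + 13 = 85.
q_5 = 85 > 50, so the last convergent with denominator <= 50 is p_4/q_4 = 515/36.
The closest fraction with denominator <= 50 is either p_4/q_4 or the intermediate fraction (k*p_4 + p_3)/(k*q_4 + q_3) with the largest k >= 1 whose denominator stays <= 50; these approach x as k grows, and every other convergent or intermediate fraction in range is farther away.
Largest k: floor((50 - q_3)/q_4) = floor((50 - 13)/36) = 1.
That gives (1*515 + 186)/(1*36 + 13) = 701/49.
Compare the errors: |x - 515/36| = |1216*36 - 515*85|/(85*36) = 1/3060, and |x - 701/49| = |1216*49 - 701*85|/(85*49) = 1/4165.
Cross-multiplying, 1*3060 = 3060 < 4165 = 1*4165, so 1/4165 is smaller: the intermediate fraction 701/49 is closer to x than 515/36.

701/49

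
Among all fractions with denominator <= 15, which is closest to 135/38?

32/9

Expand x = 135/38 as a continued fraction with the Euclidean algorithm:
  135 = 3*38 + 21, so a_0 = 3.
  38 = 1*21 + 17, so a_1 = 1.
  21 = 1*17 + 4, so a_2 = 1.
  17 = 4*4 + 1, so a_3 = 4.
  4 = 4*1 + 0, so a_4 = 4.
so x = [3; 1, 1, 4, 4].
Convergents (p_i = a_i*p_{i-1} + p_{i-2}, q_i = a_i*q_{i-1} + q_{i-2} with p_{-2}=0, p_{-1}=1, q_{-2}=1, q_{-1}=0), until the denominator exceeds 15:
  i=0: a_0=3, p_0 = 3*1 + 0 = 3, q_0 = 3*0 + 1 = 1.
  i=1: a_1=1, p_1 = 1*3 + 1 = 4, q_1 = 1*1 + 0 = 1.
  i=2: a_2=1, p_2 = 1*4 + 3 = 7, q_2 = 1*1 + 1 = 2.
  i=3: a_3=4, p_3 = 4*7 + 4 = 32, q_3 = 4*2 + 1 = 9.
  i=4: a_4=4, p_4 = 4*32 + 7 = 135, q_4 = 4*9 + 2 = 38.
q_4 = 38 > 15, so the last convergent with denominator <= 15 is p_3/q_3 = 32/9.
The closest fraction with denominator <= 15 is either p_3/q_3 or the intermediate fraction (k*p_3 + p_2)/(k*q_3 + q_2) with the largest k >= 1 whose denominator stays <= 15; these approach x as k grows, and every other convergent or intermediate fraction in range is farther away.
Largest k: floor((15 - q_2)/q_3) = floor((15 - 2)/9) = 1.
That gives (1*32 + 7)/(1*9 + 2) = 39/11.
Compare the errors: |x - 32/9| = |135*9 - 32*38|/(38*9) = 1/342, and |x - 39/11| = |135*11 - 39*38|/(38*11) = 3/418.
Cross-multiplying, 1*418 = 418 < 1026 = 3*342, so 1/342 is smaller: the convergent 32/9 is closer to x than 39/11.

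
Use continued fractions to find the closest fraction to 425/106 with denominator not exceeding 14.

4/1

Expand x = 425/106 as a continued fraction with the Euclidean algorithm:
  425 = 4*106 + 1, so a_0 = 4.
  106 = 106*1 + 0, so a_1 = 106.
so x = [4; 106].
Convergents (p_i = a_i*p_{i-1} + p_{i-2}, q_i = a_i*q_{i-1} + q_{i-2} with p_{-2}=0, p_{-1}=1, q_{-2}=1, q_{-1}=0), until the denominator exceeds 14:
  i=0: a_0=4, p_0 = 4*1 + 0 = 4, q_0 = 4*0 + 1 = 1.
  i=1: a_1=106, p_1 = 106*4 + 1 = 425, q_1 = 106*1 + 0 = 106.
q_1 = 106 > 14, so the last convergent with denominator <= 14 is p_0/q_0 = 4/1.
The closest fraction with denominator <= 14 is either p_0/q_0 or the intermediate fraction (k*p_0 + p_{-1})/(k*q_0 + q_{-1}) with the largest k >= 1 whose denominator stays <= 14; these approach x as k grows, and every other convergent or intermediate fraction in range is farther away.
Largest k: floor((14 - q_{-1})/q_0) = floor((14 - 0)/1) = 14 (using the seeds p_{-1} = 1, q_{-1} = 0).
That gives (14*4 + 1)/(14*1 + 0) = 57/14.
Compare the errors: |x - 4/1| = |425*1 - 4*106|/(106*1) = 1/106, and |x - 57/14| = |425*14 - 57*106|/(106*14) = 92/1484.
Cross-multiplying, 1*1484 = 1484 < 9752 = 92*106, so 1/106 is smaller: the convergent 4/1 is closer to x than 57/14.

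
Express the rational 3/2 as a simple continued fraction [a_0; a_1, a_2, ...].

[1; 2]

Run the Euclidean algorithm on 3 and 2; the successive quotients are the partial quotients a_0, a_1, ... (each step inverts the fractional part left over by the previous one):
  3 = 1*2 + 1, so a_0 = 1.
  2 = 2*1 + 0, so a_1 = 2.
The remainder reaches 0 after 2 divisions, so the expansion has 2 partial quotients, read off in order.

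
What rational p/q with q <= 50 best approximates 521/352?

Expand x = 521/352 as a continued fraction with the Euclidean algorithm:
  521 = 1*352 + 169, so a_0 = 1.
  352 = 2*169 + 14, so a_1 = 2.
  169 = 12*14 + 1, so a_2 = 12.
  14 = 14*1 + 0, so a_3 = 14.
so x = [1; 2, 12, 14].
Convergents (p_i = a_i*p_{i-1} + p_{i-2}, q_i = a_i*q_{i-1} + q_{i-2} with p_{-2}=0, p_{-1}=1, q_{-2}=1, q_{-1}=0), until the denominator exceeds 50:
  i=0: a_0=1, p_0 = 1*1 + 0 = 1, q_0 = 1*0 + 1 = 1.
  i=1: a_1=2, p_1 = 2*1 + 1 = 3, q_1 = 2*1 + 0 = 2.
  i=2: a_2=12, p_2 = 12*3 + 1 = 37, q_2 = 12*2 + 1 = 25.
  i=3: a_3=14, p_3 = 14*37 + 3 = 521, q_3 = 14*25 + 2 = 352.
q_3 = 352 > 50, so the last convergent with denominator <= 50 is p_2/q_2 = 37/25.
The closest fraction with denominator <= 50 is either p_2/q_2 or the intermediate fraction (k*p_2 + p_1)/(k*q_2 + q_1) with the largest k >= 1 whose denominator stays <= 50; these approach x as k grows, and every other convergent or intermediate fraction in range is farther away.
Largest k: floor((50 - q_1)/q_2) = floor((50 - 2)/25) = 1.
That gives (1*37 + 3)/(1*25 + 2) = 40/27.
Compare the errors: |x - 37/25| = |521*25 - 37*352|/(352*25) = 1/8800, and |x - 40/27| = |521*27 - 40*352|/(352*27) = 13/9504.
Cross-multiplying, 1*9504 = 9504 < 114400 = 13*8800, so 1/8800 is smaller: the convergent 37/25 is closer to x than 40/27.

37/25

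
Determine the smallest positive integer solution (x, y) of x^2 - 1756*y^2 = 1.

(x, y) = (387199, 9240)

First expand sqrt(1756) as a continued fraction. With x_i = (sqrt(1756) + m_i)/d_i and (m_0, d_0) = (0, 1): a_0 = floor(sqrt(1756)) = 41, since 41^2 = 1681 <= 1756 < 1764 = 42^2.
Iterate m_{i+1} = d_i*a_i - m_i, d_{i+1} = (1756 - m_{i+1}^2)/d_i, a_{i+1} = floor((a_0 + m_{i+1})/d_{i+1}):
  m_1 = 1*41 - 0 = 41, d_1 = (1756 - 41^2)/1 = 75/1 = 75, a_1 = floor((41 + 41)/75) = 1.
  m_2 = 75*1 - 41 = 34, d_2 = (1756 - 34^2)/75 = 600/75 = 8, a_2 = floor((41 + 34)/8) = 9.
  m_3 = 8*9 - 34 = 38, d_3 = (1756 - 38^2)/8 = 312/8 = 39, a_3 = floor((41 + 38)/39) = 2.
  m_4 = 39*2 - 38 = 40, d_4 = (1756 - 40^2)/39 = 156/39 = 4, a_4 = floor((41 + 40)/4) = 20.
  m_5 = 4*20 - 40 = 40, d_5 = (1756 - 40^2)/4 = 156/4 = 39, a_5 = floor((41 + 40)/39) = 2.
  m_6 = 39*2 - 40 = 38, d_6 = (1756 - 38^2)/39 = 312/39 = 8, a_6 = floor((41 + 38)/8) = 9.
  m_7 = 8*9 - 38 = 34, d_7 = (1756 - 34^2)/8 = 600/8 = 75, a_7 = floor((41 + 34)/75) = 1.
  m_8 = 75*1 - 34 = 41, d_8 = (1756 - 41^2)/75 = 75/75 = 1, a_8 = floor((41 + 41)/1) = 82.
  m_9 = 1*82 - 41 = 41, d_9 = (1756 - 41^2)/1 = 75/1 = 75: (m_9, d_9) = (m_1, d_1) = (41, 75), so from here the quotients repeat a_1, ..., a_8; the period length is 8.
So sqrt(1756) = [41; (1, 9, 2, 20, 2, 9, 1, 82)] with period length k = 8.
k is even, so the fundamental solution of x^2 - 1756y^2 = 1 is (p_{k-1}, q_{k-1}) = (p_7, q_7); compute convergents through index 7.
Convergents (p_i = a_i*p_{i-1} + p_{i-2}, q_i = a_i*q_{i-1} + q_{i-2} with p_{-2}=0, p_{-1}=1, q_{-2}=1, q_{-1}=0):
  i=0: a_0=41, p_0 = 41*1 + 0 = 41, q_0 = 41*0 + 1 = 1.
  i=1: a_1=1, p_1 = 1*41 + 1 = 42, q_1 = 1*1 + 0 = 1.
  i=2: a_2=9, p_2 = 9*42 + 41 = 419, q_2 = 9*1 + 1 = 10.
  i=3: a_3=2, p_3 = 2*419 + 42 = 880, q_3 = 2*10 + 1 = 21.
  i=4: a_4=20, p_4 = 20*880 + 419 = 18019, q_4 = 20*21 + 10 = 430.
  i=5: a_5=2, p_5 = 2*18019 + 880 = 36918, q_5 = 2*430 + 21 = 881.
  i=6: a_6=9, p_6 = 9*36918 + 18019 = 350281, q_6 = 9*881 + 430 = 8359.
  i=7: a_7=1, p_7 = 1*350281 + 36918 = 387199, q_7 = 1*8359 + 881 = 9240.
Check: 387199^2 - 1756*9240^2 = 149923065601 - 149923065600 = 1, so (x, y) = (387199, 9240) solves the equation, and by the theorem it is the least positive solution.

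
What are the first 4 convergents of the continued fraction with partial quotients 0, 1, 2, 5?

0/1, 1/1, 2/3, 11/16

Using the convergent recurrence p_i = a_i*p_{i-1} + p_{i-2}, q_i = a_i*q_{i-1} + q_{i-2} with p_{-2}=0, p_{-1}=1, q_{-2}=1, q_{-1}=0:
  i=0: a_0=0, p_0 = 0*1 + 0 = 0, q_0 = 0*0 + 1 = 1.
  i=1: a_1=1, p_1 = 1*0 + 1 = 1, q_1 = 1*1 + 0 = 1.
  i=2: a_2=2, p_2 = 2*1 + 0 = 2, q_2 = 2*1 + 1 = 3.
  i=3: a_3=5, p_3 = 5*2 + 1 = 11, q_3 = 5*3 + 1 = 16.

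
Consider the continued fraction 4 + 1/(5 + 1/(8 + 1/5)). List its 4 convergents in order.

4/1, 21/5, 172/41, 881/210

Using the convergent recurrence p_i = a_i*p_{i-1} + p_{i-2}, q_i = a_i*q_{i-1} + q_{i-2} with p_{-2}=0, p_{-1}=1, q_{-2}=1, q_{-1}=0:
  i=0: a_0=4, p_0 = 4*1 + 0 = 4, q_0 = 4*0 + 1 = 1.
  i=1: a_1=5, p_1 = 5*4 + 1 = 21, q_1 = 5*1 + 0 = 5.
  i=2: a_2=8, p_2 = 8*21 + 4 = 172, q_2 = 8*5 + 1 = 41.
  i=3: a_3=5, p_3 = 5*172 + 21 = 881, q_3 = 5*41 + 5 = 210.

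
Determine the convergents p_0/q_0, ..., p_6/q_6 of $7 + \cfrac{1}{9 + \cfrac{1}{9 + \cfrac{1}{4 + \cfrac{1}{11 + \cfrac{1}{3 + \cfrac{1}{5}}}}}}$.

7/1, 64/9, 583/82, 2396/337, 26939/3789, 83213/11704, 443004/62309

Using the convergent recurrence p_i = a_i*p_{i-1} + p_{i-2}, q_i = a_i*q_{i-1} + q_{i-2} with p_{-2}=0, p_{-1}=1, q_{-2}=1, q_{-1}=0:
  i=0: a_0=7, p_0 = 7*1 + 0 = 7, q_0 = 7*0 + 1 = 1.
  i=1: a_1=9, p_1 = 9*7 + 1 = 64, q_1 = 9*1 + 0 = 9.
  i=2: a_2=9, p_2 = 9*64 + 7 = 583, q_2 = 9*9 + 1 = 82.
  i=3: a_3=4, p_3 = 4*583 + 64 = 2396, q_3 = 4*82 + 9 = 337.
  i=4: a_4=11, p_4 = 11*2396 + 583 = 26939, q_4 = 11*337 + 82 = 3789.
  i=5: a_5=3, p_5 = 3*26939 + 2396 = 83213, q_5 = 3*3789 + 337 = 11704.
  i=6: a_6=5, p_6 = 5*83213 + 26939 = 443004, q_6 = 5*11704 + 3789 = 62309.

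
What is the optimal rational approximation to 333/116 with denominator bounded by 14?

Expand x = 333/116 as a continued fraction with the Euclidean algorithm:
  333 = 2*116 + 101, so a_0 = 2.
  116 = 1*101 + 15, so a_1 = 1.
  101 = 6*15 + 11, so a_2 = 6.
  15 = 1*11 + 4, so a_3 = 1.
  11 = 2*4 + 3, so a_4 = 2.
  4 = 1*3 + 1, so a_5 = 1.
  3 = 3*1 + 0, so a_6 = 3.
so x = [2; 1, 6, 1, 2, 1, 3].
Convergents (p_i = a_i*p_{i-1} + p_{i-2}, q_i = a_i*q_{i-1} + q_{i-2} with p_{-2}=0, p_{-1}=1, q_{-2}=1, q_{-1}=0), until the denominator exceeds 14:
  i=0: a_0=2, p_0 = 2*1 + 0 = 2, q_0 = 2*0 + 1 = 1.
  i=1: a_1=1, p_1 = 1*2 + 1 = 3, q_1 = 1*1 + 0 = 1.
  i=2: a_2=6, p_2 = 6*3 + 2 = 20, q_2 = 6*1 + 1 = 7.
  i=3: a_3=1, p_3 = 1*20 + 3 = 23, q_3 = 1*7 + 1 = 8.
  i=4: a_4=2, p_4 = 2*23 + 20 = 66, q_4 = 2*8 + 7 = 23.
q_4 = 23 > 14, so the last convergent with denominator <= 14 is p_3/q_3 = 23/8.
The closest fraction with denominator <= 14 is either p_3/q_3 or the intermediate fraction (k*p_3 + p_2)/(k*q_3 + q_2) with the largest k >= 1 whose denominator stays <= 14; these approach x as k grows, and every other convergent or intermediate fraction in range is farther away.
Largest k: floor((14 - q_2)/q_3) = floor((14 - 7)/8) = 0.
Since k = 0, no intermediate fraction beyond p_3/q_3 has denominator <= 14, so the convergent 23/8 is the closest (its error is |333*8 - 23*116|/(116*8) = 4/928).

23/8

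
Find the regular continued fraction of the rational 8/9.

Run the Euclidean algorithm on 8 and 9; the successive quotients are the partial quotients a_0, a_1, ... (each step inverts the fractional part left over by the previous one):
  8 = 0*9 + 8, so a_0 = 0.
  9 = 1*8 + 1, so a_1 = 1.
  8 = 8*1 + 0, so a_2 = 8.
The remainder reaches 0 after 3 divisions, so the expansion has 3 partial quotients, read off in order.

[0; 1, 8]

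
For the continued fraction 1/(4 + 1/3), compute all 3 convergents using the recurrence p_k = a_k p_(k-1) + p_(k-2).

0/1, 1/4, 3/13

Using the convergent recurrence p_i = a_i*p_{i-1} + p_{i-2}, q_i = a_i*q_{i-1} + q_{i-2} with p_{-2}=0, p_{-1}=1, q_{-2}=1, q_{-1}=0:
  i=0: a_0=0, p_0 = 0*1 + 0 = 0, q_0 = 0*0 + 1 = 1.
  i=1: a_1=4, p_1 = 4*0 + 1 = 1, q_1 = 4*1 + 0 = 4.
  i=2: a_2=3, p_2 = 3*1 + 0 = 3, q_2 = 3*4 + 1 = 13.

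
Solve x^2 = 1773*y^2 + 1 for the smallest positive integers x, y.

(x, y) = (308897, 7336)

First expand sqrt(1773) as a continued fraction. With x_i = (sqrt(1773) + m_i)/d_i and (m_0, d_0) = (0, 1): a_0 = floor(sqrt(1773)) = 42, since 42^2 = 1764 <= 1773 < 1849 = 43^2.
Iterate m_{i+1} = d_i*a_i - m_i, d_{i+1} = (1773 - m_{i+1}^2)/d_i, a_{i+1} = floor((a_0 + m_{i+1})/d_{i+1}):
  m_1 = 1*42 - 0 = 42, d_1 = (1773 - 42^2)/1 = 9/1 = 9, a_1 = floor((42 + 42)/9) = 9.
  m_2 = 9*9 - 42 = 39, d_2 = (1773 - 39^2)/9 = 252/9 = 28, a_2 = floor((42 + 39)/28) = 2.
  m_3 = 28*2 - 39 = 17, d_3 = (1773 - 17^2)/28 = 1484/28 = 53, a_3 = floor((42 + 17)/53) = 1.
  m_4 = 53*1 - 17 = 36, d_4 = (1773 - 36^2)/53 = 477/53 = 9, a_4 = floor((42 + 36)/9) = 8.
  m_5 = 9*8 - 36 = 36, d_5 = (1773 - 36^2)/9 = 477/9 = 53, a_5 = floor((42 + 36)/53) = 1.
  m_6 = 53*1 - 36 = 17, d_6 = (1773 - 17^2)/53 = 1484/53 = 28, a_6 = floor((42 + 17)/28) = 2.
  m_7 = 28*2 - 17 = 39, d_7 = (1773 - 39^2)/28 = 252/28 = 9, a_7 = floor((42 + 39)/9) = 9.
  m_8 = 9*9 - 39 = 42, d_8 = (1773 - 42^2)/9 = 9/9 = 1, a_8 = floor((42 + 42)/1) = 84.
  m_9 = 1*84 - 42 = 42, d_9 = (1773 - 42^2)/1 = 9/1 = 9: (m_9, d_9) = (m_1, d_1) = (42, 9), so from here the quotients repeat a_1, ..., a_8; the period length is 8.
So sqrt(1773) = [42; (9, 2, 1, 8, 1, 2, 9, 84)] with period length k = 8.
k is even, so the fundamental solution of x^2 - 1773y^2 = 1 is (p_{k-1}, q_{k-1}) = (p_7, q_7); compute convergents through index 7.
Convergents (p_i = a_i*p_{i-1} + p_{i-2}, q_i = a_i*q_{i-1} + q_{i-2} with p_{-2}=0, p_{-1}=1, q_{-2}=1, q_{-1}=0):
  i=0: a_0=42, p_0 = 42*1 + 0 = 42, q_0 = 42*0 + 1 = 1.
  i=1: a_1=9, p_1 = 9*42 + 1 = 379, q_1 = 9*1 + 0 = 9.
  i=2: a_2=2, p_2 = 2*379 + 42 = 800, q_2 = 2*9 + 1 = 19.
  i=3: a_3=1, p_3 = 1*800 + 379 = 1179, q_3 = 1*19 + 9 = 28.
  i=4: a_4=8, p_4 = 8*1179 + 800 = 10232, q_4 = 8*28 + 19 = 243.
  i=5: a_5=1, p_5 = 1*10232 + 1179 = 11411, q_5 = 1*243 + 28 = 271.
  i=6: a_6=2, p_6 = 2*11411 + 10232 = 33054, q_6 = 2*271 + 243 = 785.
  i=7: a_7=9, p_7 = 9*33054 + 11411 = 308897, q_7 = 9*785 + 271 = 7336.
Check: 308897^2 - 1773*7336^2 = 95417356609 - 95417356608 = 1, so (x, y) = (308897, 7336) solves the equation, and by the theorem it is the least positive solution.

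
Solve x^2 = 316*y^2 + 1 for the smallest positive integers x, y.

First expand sqrt(316) as a continued fraction. With x_i = (sqrt(316) + m_i)/d_i and (m_0, d_0) = (0, 1): a_0 = floor(sqrt(316)) = 17, since 17^2 = 289 <= 316 < 324 = 18^2.
Iterate m_{i+1} = d_i*a_i - m_i, d_{i+1} = (316 - m_{i+1}^2)/d_i, a_{i+1} = floor((a_0 + m_{i+1})/d_{i+1}):
  m_1 = 1*17 - 0 = 17, d_1 = (316 - 17^2)/1 = 27/1 = 27, a_1 = floor((17 + 17)/27) = 1.
  m_2 = 27*1 - 17 = 10, d_2 = (316 - 10^2)/27 = 216/27 = 8, a_2 = floor((17 + 10)/8) = 3.
  m_3 = 8*3 - 10 = 14, d_3 = (316 - 14^2)/8 = 120/8 = 15, a_3 = floor((17 + 14)/15) = 2.
  m_4 = 15*2 - 14 = 16, d_4 = (316 - 16^2)/15 = 60/15 = 4, a_4 = floor((17 + 16)/4) = 8.
  m_5 = 4*8 - 16 = 16, d_5 = (316 - 16^2)/4 = 60/4 = 15, a_5 = floor((17 + 16)/15) = 2.
  m_6 = 15*2 - 16 = 14, d_6 = (316 - 14^2)/15 = 120/15 = 8, a_6 = floor((17 + 14)/8) = 3.
  m_7 = 8*3 - 14 = 10, d_7 = (316 - 10^2)/8 = 216/8 = 27, a_7 = floor((17 + 10)/27) = 1.
  m_8 = 27*1 - 10 = 17, d_8 = (316 - 17^2)/27 = 27/27 = 1, a_8 = floor((17 + 17)/1) = 34.
  m_9 = 1*34 - 17 = 17, d_9 = (316 - 17^2)/1 = 27/1 = 27: (m_9, d_9) = (m_1, d_1) = (17, 27), so from here the quotients repeat a_1, ..., a_8; the period length is 8.
So sqrt(316) = [17; (1, 3, 2, 8, 2, 3, 1, 34)] with period length k = 8.
k is even, so the fundamental solution of x^2 - 316y^2 = 1 is (p_{k-1}, q_{k-1}) = (p_7, q_7); compute convergents through index 7.
Convergents (p_i = a_i*p_{i-1} + p_{i-2}, q_i = a_i*q_{i-1} + q_{i-2} with p_{-2}=0, p_{-1}=1, q_{-2}=1, q_{-1}=0):
  i=0: a_0=17, p_0 = 17*1 + 0 = 17, q_0 = 17*0 + 1 = 1.
  i=1: a_1=1, p_1 = 1*17 + 1 = 18, q_1 = 1*1 + 0 = 1.
  i=2: a_2=3, p_2 = 3*18 + 17 = 71, q_2 = 3*1 + 1 = 4.
  i=3: a_3=2, p_3 = 2*71 + 18 = 160, q_3 = 2*4 + 1 = 9.
  i=4: a_4=8, p_4 = 8*160 + 71 = 1351, q_4 = 8*9 + 4 = 76.
  i=5: a_5=2, p_5 = 2*1351 + 160 = 2862, q_5 = 2*76 + 9 = 161.
  i=6: a_6=3, p_6 = 3*2862 + 1351 = 9937, q_6 = 3*161 + 76 = 559.
  i=7: a_7=1, p_7 = 1*9937 + 2862 = 12799, q_7 = 1*559 + 161 = 720.
Check: 12799^2 - 316*720^2 = 163814401 - 163814400 = 1, so (x, y) = (12799, 720) solves the equation, and by the theorem it is the least positive solution.

(x, y) = (12799, 720)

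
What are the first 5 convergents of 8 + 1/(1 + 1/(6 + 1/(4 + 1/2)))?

8/1, 9/1, 62/7, 257/29, 576/65

Using the convergent recurrence p_i = a_i*p_{i-1} + p_{i-2}, q_i = a_i*q_{i-1} + q_{i-2} with p_{-2}=0, p_{-1}=1, q_{-2}=1, q_{-1}=0:
  i=0: a_0=8, p_0 = 8*1 + 0 = 8, q_0 = 8*0 + 1 = 1.
  i=1: a_1=1, p_1 = 1*8 + 1 = 9, q_1 = 1*1 + 0 = 1.
  i=2: a_2=6, p_2 = 6*9 + 8 = 62, q_2 = 6*1 + 1 = 7.
  i=3: a_3=4, p_3 = 4*62 + 9 = 257, q_3 = 4*7 + 1 = 29.
  i=4: a_4=2, p_4 = 2*257 + 62 = 576, q_4 = 2*29 + 7 = 65.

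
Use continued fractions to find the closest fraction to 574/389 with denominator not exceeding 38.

Expand x = 574/389 as a continued fraction with the Euclidean algorithm:
  574 = 1*389 + 185, so a_0 = 1.
  389 = 2*185 + 19, so a_1 = 2.
  185 = 9*19 + 14, so a_2 = 9.
  19 = 1*14 + 5, so a_3 = 1.
  14 = 2*5 + 4, so a_4 = 2.
  5 = 1*4 + 1, so a_5 = 1.
  4 = 4*1 + 0, so a_6 = 4.
so x = [1; 2, 9, 1, 2, 1, 4].
Convergents (p_i = a_i*p_{i-1} + p_{i-2}, q_i = a_i*q_{i-1} + q_{i-2} with p_{-2}=0, p_{-1}=1, q_{-2}=1, q_{-1}=0), until the denominator exceeds 38:
  i=0: a_0=1, p_0 = 1*1 + 0 = 1, q_0 = 1*0 + 1 = 1.
  i=1: a_1=2, p_1 = 2*1 + 1 = 3, q_1 = 2*1 + 0 = 2.
  i=2: a_2=9, p_2 = 9*3 + 1 = 28, q_2 = 9*2 + 1 = 19.
  i=3: a_3=1, p_3 = 1*28 + 3 = 31, q_3 = 1*19 + 2 = 21.
  i=4: a_4=2, p_4 = 2*31 + 28 = 90, q_4 = 2*21 + 19 = 61.
q_4 = 61 > 38, so the last convergent with denominator <= 38 is p_3/q_3 = 31/21.
The closest fraction with denominator <= 38 is either p_3/q_3 or the intermediate fraction (k*p_3 + p_2)/(k*q_3 + q_2) with the largest k >= 1 whose denominator stays <= 38; these approach x as k grows, and every other convergent or intermediate fraction in range is farther away.
Largest k: floor((38 - q_2)/q_3) = floor((38 - 19)/21) = 0.
Since k = 0, no intermediate fraction beyond p_3/q_3 has denominator <= 38, so the convergent 31/21 is the closest (its error is |574*21 - 31*389|/(389*21) = 5/8169).

31/21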